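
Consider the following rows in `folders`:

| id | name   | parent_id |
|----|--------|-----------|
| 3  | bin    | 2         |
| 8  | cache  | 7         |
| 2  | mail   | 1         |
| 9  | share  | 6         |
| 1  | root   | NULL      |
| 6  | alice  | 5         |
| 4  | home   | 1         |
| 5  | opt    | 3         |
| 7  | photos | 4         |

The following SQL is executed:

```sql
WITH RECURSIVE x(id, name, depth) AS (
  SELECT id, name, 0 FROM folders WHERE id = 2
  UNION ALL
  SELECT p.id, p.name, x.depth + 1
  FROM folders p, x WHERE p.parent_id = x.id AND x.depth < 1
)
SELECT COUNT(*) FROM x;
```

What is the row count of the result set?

2

Base: id=2 (mail) at depth 0.
Iteration 1: rows with parent_id in {2} -> bin (id 3, depth 1).
Iteration 2: depth < 1 fails for all current rows; recursion stops.
Total rows emitted: 2.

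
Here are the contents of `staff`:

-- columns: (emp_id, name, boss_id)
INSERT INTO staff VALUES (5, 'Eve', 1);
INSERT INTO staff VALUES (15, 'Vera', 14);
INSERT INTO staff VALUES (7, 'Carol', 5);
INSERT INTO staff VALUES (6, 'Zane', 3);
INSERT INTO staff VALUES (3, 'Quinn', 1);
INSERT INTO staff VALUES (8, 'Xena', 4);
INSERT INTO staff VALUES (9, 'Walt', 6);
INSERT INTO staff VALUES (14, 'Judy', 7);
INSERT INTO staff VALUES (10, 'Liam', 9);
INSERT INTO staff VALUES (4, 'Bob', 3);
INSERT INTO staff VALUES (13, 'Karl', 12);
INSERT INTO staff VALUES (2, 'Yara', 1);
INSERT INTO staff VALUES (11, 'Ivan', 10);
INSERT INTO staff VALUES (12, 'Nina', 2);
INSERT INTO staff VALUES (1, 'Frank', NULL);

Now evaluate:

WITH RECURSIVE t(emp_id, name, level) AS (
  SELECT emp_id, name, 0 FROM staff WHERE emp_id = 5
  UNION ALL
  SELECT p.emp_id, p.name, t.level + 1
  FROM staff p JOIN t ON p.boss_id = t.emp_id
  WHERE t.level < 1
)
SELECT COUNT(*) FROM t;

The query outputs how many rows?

Base: emp_id=5 (Eve) at level 0.
Iteration 1: rows with boss_id in {5} -> Carol (id 7, level 1).
Iteration 2: level < 1 fails for all current rows; recursion stops.
Total rows emitted: 2.

2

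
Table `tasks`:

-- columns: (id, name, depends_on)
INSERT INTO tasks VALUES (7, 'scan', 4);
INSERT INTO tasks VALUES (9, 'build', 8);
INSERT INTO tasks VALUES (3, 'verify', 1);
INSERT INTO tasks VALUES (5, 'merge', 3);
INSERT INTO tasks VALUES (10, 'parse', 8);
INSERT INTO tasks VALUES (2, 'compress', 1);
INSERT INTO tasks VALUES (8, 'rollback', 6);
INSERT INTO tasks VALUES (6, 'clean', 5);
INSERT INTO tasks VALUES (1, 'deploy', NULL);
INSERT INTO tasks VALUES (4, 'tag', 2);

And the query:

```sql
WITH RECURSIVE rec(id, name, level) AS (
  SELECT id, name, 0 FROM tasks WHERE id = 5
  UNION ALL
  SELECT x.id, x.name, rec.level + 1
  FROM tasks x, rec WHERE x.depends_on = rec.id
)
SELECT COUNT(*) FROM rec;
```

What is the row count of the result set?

Base: id=5 (merge) at level 0.
Iteration 1: rows with depends_on in {5} -> clean (id 6, level 1).
Iteration 2: rows with depends_on in {6} -> rollback (id 8, level 2).
Iteration 3: rows with depends_on in {8} -> build (id 9, level 3), parse (id 10, level 3).
Iteration 4: no rows with depends_on in {9,10}; recursion stops.
Total rows emitted: 5.

5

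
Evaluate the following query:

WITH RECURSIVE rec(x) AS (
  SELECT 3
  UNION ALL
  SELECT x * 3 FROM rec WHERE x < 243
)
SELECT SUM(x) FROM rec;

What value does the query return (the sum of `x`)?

Base: x=3.
Iteration 1: 3 < 243 holds -> x = 3 * 3 = 9.
Iteration 2: 9 < 243 holds -> x = 9 * 3 = 27.
Iteration 3: 27 < 243 holds -> x = 27 * 3 = 81.
Iteration 4: 81 < 243 holds -> x = 81 * 3 = 243.
Iteration 5: 243 < 243 fails; recursion stops.
SUM(x) = 3 + 9 + 27 + 81 + 243 = 363.

363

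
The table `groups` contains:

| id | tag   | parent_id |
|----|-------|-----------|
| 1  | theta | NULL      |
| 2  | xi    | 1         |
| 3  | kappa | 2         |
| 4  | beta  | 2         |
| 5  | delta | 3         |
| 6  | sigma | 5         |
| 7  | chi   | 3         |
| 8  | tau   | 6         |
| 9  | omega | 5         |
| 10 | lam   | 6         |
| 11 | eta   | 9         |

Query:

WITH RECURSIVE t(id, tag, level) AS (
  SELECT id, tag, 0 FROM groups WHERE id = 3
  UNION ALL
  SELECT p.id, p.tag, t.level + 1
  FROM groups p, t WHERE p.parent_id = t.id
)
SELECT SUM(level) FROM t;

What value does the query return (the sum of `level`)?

Base: id=3 (kappa) at level 0.
Iteration 1: rows with parent_id in {3} -> delta (id 5, level 1), chi (id 7, level 1).
Iteration 2: rows with parent_id in {5,7} -> sigma (id 6, level 2), omega (id 9, level 2).
Iteration 3: rows with parent_id in {6,9} -> tau (id 8, level 3), lam (id 10, level 3), eta (id 11, level 3).
Iteration 4: no rows with parent_id in {8,10,11}; recursion stops.
SUM(level) = 0 + 1 + 1 + 2 + 2 + 3 + 3 + 3 = 15.

15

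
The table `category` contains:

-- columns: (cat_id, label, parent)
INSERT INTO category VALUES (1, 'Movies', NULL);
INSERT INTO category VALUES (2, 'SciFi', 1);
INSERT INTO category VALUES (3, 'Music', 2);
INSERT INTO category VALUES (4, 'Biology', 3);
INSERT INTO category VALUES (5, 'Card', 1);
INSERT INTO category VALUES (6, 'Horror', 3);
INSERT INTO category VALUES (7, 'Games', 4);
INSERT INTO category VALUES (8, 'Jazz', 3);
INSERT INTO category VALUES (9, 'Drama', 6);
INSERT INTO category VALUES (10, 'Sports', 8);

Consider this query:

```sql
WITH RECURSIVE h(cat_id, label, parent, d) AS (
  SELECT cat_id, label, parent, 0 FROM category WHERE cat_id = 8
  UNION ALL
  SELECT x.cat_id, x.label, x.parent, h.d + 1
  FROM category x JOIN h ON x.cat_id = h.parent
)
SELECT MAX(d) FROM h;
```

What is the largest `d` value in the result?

Base: cat_id=8 (Jazz), parent=3, d 0.
Iteration 1: join on cat_id=3 -> Music (id 3, parent=2, d 1).
Iteration 2: join on cat_id=2 -> SciFi (id 2, parent=1, d 2).
Iteration 3: join on cat_id=1 -> Movies (id 1, parent=NULL, d 3).
Iteration 4: parent is NULL; no match; recursion stops.
d values: 0, 1, 2, 3; the maximum is 3.

3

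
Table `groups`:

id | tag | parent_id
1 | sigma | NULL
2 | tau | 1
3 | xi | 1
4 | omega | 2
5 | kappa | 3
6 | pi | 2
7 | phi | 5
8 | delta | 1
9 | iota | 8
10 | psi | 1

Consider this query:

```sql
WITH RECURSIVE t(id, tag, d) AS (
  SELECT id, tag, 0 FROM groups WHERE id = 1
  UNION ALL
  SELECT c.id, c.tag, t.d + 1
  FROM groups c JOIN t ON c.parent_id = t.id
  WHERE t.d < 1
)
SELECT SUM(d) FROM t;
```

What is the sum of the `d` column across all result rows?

4

Base: id=1 (sigma) at d 0.
Iteration 1: rows with parent_id in {1} -> tau (id 2, d 1), xi (id 3, d 1), delta (id 8, d 1), psi (id 10, d 1).
Iteration 2: d < 1 fails for all current rows; recursion stops.
SUM(d) = 0 + 1 + 1 + 1 + 1 = 4.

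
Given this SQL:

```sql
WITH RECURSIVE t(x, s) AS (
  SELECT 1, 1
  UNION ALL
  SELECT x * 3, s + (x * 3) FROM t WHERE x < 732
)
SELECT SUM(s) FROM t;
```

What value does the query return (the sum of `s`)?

Base: x=1, s=1.
Iteration 1: 1 < 732 holds -> x = 1 * 3 = 3, s = 1 + 3 = 4.
Iteration 2: 3 < 732 holds -> x = 3 * 3 = 9, s = 4 + 9 = 13.
Iteration 3: 9 < 732 holds -> x = 9 * 3 = 27, s = 13 + 27 = 40.
Iteration 4: 27 < 732 holds -> x = 27 * 3 = 81, s = 40 + 81 = 121.
Iteration 5: 81 < 732 holds -> x = 81 * 3 = 243, s = 121 + 243 = 364.
Iteration 6: 243 < 732 holds -> x = 243 * 3 = 729, s = 364 + 729 = 1093.
Iteration 7: 729 < 732 holds -> x = 729 * 3 = 2187, s = 1093 + 2187 = 3280.
Iteration 8: 2187 < 732 fails; recursion stops.
SUM(s) = 1 + 4 + 13 + 40 + 121 + 364 + 1093 + 3280 = 4916.

4916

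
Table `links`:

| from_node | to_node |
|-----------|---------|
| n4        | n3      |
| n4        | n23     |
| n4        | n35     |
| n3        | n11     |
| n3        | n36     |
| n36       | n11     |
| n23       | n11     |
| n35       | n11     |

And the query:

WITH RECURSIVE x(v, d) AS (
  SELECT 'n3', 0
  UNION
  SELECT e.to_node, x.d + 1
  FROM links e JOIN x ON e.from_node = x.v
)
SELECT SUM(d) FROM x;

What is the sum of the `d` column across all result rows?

Base: (n3, d=0).
Iteration 1: edges from {n3} -> (n11, d=1), (n36, d=1).
Iteration 2: edges from {n11,n36} -> (n11, d=2).
Iteration 3: no outgoing edges from {n11}; recursion stops.
SUM(d) = 0 + 1 + 1 + 2 = 4.

4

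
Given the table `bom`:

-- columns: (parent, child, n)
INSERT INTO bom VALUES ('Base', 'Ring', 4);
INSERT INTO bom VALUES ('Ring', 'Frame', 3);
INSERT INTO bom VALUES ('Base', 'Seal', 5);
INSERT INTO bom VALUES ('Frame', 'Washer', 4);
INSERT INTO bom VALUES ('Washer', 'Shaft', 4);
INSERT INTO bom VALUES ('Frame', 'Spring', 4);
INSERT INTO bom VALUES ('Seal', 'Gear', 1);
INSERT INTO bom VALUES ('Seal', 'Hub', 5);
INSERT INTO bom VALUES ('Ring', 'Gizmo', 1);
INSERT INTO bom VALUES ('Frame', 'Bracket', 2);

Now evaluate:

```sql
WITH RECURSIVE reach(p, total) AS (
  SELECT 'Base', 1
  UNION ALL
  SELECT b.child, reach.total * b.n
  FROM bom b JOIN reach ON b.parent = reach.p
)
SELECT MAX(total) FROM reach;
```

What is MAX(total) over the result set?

192

Base: (Base, total=1).
Iteration 1: components of {Base} -> Ring = 1*4 = 4, Seal = 1*5 = 5.
Iteration 2: components of {Ring,Seal} -> Frame = 4*3 = 12, Gear = 5*1 = 5, Gizmo = 4*1 = 4, Hub = 5*5 = 25.
Iteration 3: components of {Frame,Gear,Gizmo,Hub} -> Bracket = 12*2 = 24, Spring = 12*4 = 48, Washer = 12*4 = 48.
Iteration 4: components of {Bracket,Spring,Washer} -> Shaft = 48*4 = 192.
Iteration 5: no further components; recursion stops.
total values: 1, 4, 5, 12, 4, 5, 25, 48, 48, 24, 192; the maximum is 192.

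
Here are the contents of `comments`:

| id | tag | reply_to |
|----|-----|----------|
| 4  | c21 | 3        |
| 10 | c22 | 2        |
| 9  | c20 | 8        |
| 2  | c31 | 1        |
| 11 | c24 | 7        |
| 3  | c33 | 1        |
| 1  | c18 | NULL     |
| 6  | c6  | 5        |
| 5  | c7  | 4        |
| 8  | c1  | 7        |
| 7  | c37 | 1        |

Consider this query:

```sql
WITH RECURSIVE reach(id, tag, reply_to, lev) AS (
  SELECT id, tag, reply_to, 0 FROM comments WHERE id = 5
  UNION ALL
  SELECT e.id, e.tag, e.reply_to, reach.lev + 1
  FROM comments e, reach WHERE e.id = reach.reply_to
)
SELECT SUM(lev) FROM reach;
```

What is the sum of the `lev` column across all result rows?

Base: id=5 (c7), reply_to=4, lev 0.
Iteration 1: join on id=4 -> c21 (id 4, reply_to=3, lev 1).
Iteration 2: join on id=3 -> c33 (id 3, reply_to=1, lev 2).
Iteration 3: join on id=1 -> c18 (id 1, reply_to=NULL, lev 3).
Iteration 4: reply_to is NULL; no match; recursion stops.
SUM(lev) = 0 + 1 + 2 + 3 = 6.

6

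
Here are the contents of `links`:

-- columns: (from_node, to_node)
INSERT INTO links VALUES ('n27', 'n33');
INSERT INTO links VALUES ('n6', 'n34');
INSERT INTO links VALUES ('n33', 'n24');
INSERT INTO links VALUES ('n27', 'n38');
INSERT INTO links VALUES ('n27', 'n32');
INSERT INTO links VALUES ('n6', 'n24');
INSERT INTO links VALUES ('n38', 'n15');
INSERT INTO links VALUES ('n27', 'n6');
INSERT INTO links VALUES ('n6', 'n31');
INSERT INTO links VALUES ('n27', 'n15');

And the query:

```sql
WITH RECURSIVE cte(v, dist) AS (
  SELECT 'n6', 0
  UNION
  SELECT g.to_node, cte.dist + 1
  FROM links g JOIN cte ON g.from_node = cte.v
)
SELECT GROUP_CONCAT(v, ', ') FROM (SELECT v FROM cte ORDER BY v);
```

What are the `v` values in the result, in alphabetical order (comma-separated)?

n24, n31, n34, n6

Base: (n6, dist=0).
Iteration 1: edges from {n6} -> (n24, dist=1), (n31, dist=1), (n34, dist=1).
Iteration 2: no outgoing edges from {n24,n31,n34}; recursion stops.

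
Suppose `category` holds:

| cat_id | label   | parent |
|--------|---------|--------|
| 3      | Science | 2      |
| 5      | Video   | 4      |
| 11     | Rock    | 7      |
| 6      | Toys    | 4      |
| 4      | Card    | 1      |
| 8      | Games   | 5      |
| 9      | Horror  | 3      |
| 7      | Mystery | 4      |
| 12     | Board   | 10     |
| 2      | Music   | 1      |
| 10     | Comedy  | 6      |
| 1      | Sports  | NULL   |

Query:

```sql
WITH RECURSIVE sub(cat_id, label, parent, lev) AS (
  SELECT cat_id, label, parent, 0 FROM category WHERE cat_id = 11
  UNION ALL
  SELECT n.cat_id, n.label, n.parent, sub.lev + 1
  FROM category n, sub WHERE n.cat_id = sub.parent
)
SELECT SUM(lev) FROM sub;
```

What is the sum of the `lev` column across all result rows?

6

Base: cat_id=11 (Rock), parent=7, lev 0.
Iteration 1: join on cat_id=7 -> Mystery (id 7, parent=4, lev 1).
Iteration 2: join on cat_id=4 -> Card (id 4, parent=1, lev 2).
Iteration 3: join on cat_id=1 -> Sports (id 1, parent=NULL, lev 3).
Iteration 4: parent is NULL; no match; recursion stops.
SUM(lev) = 0 + 1 + 2 + 3 = 6.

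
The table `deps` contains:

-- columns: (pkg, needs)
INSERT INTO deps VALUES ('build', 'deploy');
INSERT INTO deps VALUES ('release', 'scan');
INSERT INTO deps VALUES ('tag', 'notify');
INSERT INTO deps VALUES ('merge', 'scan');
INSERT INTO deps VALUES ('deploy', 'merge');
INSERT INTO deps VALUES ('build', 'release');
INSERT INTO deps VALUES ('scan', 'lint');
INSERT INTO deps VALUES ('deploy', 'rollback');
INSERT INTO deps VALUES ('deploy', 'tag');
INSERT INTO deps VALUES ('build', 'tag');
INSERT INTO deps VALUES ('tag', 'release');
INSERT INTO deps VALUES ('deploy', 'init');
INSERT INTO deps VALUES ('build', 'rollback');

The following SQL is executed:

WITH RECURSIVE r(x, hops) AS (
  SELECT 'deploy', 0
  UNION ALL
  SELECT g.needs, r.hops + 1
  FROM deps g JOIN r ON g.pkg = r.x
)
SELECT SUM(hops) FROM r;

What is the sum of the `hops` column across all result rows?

Base: (deploy, hops=0).
Iteration 1: edges from {deploy} -> (init, hops=1), (merge, hops=1), (rollback, hops=1), (tag, hops=1).
Iteration 2: edges from {init,merge,rollback,tag} -> (notify, hops=2), (release, hops=2), (scan, hops=2).
Iteration 3: edges from {notify,release,scan} -> (lint, hops=3), (scan, hops=3).
Iteration 4: edges from {lint,scan} -> (lint, hops=4).
Iteration 5: no outgoing edges from {lint}; recursion stops.
SUM(hops) = 0 + 1 + 1 + 1 + 1 + 2 + 2 + 2 + 3 + 3 + 4 = 20.

20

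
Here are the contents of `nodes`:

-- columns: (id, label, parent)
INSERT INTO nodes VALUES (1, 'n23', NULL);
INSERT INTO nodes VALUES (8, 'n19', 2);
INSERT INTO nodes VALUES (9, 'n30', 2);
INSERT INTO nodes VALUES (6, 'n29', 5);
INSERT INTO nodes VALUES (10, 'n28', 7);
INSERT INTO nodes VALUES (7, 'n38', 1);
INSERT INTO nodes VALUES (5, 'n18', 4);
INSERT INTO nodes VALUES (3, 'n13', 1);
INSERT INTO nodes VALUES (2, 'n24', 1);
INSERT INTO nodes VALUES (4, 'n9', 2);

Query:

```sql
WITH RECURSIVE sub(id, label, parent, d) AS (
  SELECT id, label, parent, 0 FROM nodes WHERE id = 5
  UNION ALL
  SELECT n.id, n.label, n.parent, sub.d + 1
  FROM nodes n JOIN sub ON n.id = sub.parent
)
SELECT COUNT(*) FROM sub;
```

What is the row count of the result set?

4

Base: id=5 (n18), parent=4, d 0.
Iteration 1: join on id=4 -> n9 (id 4, parent=2, d 1).
Iteration 2: join on id=2 -> n24 (id 2, parent=1, d 2).
Iteration 3: join on id=1 -> n23 (id 1, parent=NULL, d 3).
Iteration 4: parent is NULL; no match; recursion stops.
Total rows emitted: 4.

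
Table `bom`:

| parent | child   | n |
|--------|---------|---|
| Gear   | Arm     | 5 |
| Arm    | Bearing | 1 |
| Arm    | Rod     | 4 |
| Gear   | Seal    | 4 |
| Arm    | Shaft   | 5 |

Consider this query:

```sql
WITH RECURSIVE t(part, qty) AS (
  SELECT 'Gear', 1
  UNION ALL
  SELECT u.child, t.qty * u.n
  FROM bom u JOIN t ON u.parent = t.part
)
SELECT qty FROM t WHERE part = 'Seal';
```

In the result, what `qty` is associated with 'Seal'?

4

Base: (Gear, qty=1).
Iteration 1: components of {Gear} -> Arm = 1*5 = 5, Seal = 1*4 = 4.
Iteration 2: components of {Arm,Seal} -> Bearing = 5*1 = 5, Rod = 5*4 = 20, Shaft = 5*5 = 25.
Iteration 3: no further components; recursion stops.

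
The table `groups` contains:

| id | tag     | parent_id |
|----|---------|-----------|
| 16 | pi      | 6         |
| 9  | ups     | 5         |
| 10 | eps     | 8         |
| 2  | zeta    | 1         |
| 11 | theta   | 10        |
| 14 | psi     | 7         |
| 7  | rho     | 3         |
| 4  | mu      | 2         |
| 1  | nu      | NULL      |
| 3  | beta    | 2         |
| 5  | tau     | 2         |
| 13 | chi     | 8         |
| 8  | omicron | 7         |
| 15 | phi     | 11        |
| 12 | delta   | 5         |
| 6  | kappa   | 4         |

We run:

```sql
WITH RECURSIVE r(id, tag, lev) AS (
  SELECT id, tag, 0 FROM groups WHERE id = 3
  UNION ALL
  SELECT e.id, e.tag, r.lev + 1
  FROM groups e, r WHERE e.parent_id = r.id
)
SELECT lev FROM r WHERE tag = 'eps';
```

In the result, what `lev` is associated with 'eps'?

Base: id=3 (beta) at lev 0.
Iteration 1: rows with parent_id in {3} -> rho (id 7, lev 1).
Iteration 2: rows with parent_id in {7} -> omicron (id 8, lev 2), psi (id 14, lev 2).
Iteration 3: rows with parent_id in {8,14} -> eps (id 10, lev 3), chi (id 13, lev 3).
Iteration 4: rows with parent_id in {10,13} -> theta (id 11, lev 4).
Iteration 5: rows with parent_id in {11} -> phi (id 15, lev 5).
Iteration 6: no rows with parent_id in {15}; recursion stops.

3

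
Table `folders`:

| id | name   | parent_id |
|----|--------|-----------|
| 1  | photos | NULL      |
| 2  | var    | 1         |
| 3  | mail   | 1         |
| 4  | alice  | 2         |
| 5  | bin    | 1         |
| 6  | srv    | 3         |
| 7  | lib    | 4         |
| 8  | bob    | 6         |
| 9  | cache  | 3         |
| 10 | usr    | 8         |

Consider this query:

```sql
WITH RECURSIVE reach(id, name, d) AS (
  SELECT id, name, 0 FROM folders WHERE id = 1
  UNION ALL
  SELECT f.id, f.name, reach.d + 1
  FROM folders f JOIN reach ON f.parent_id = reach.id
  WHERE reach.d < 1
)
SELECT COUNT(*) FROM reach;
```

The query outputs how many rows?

4

Base: id=1 (photos) at d 0.
Iteration 1: rows with parent_id in {1} -> var (id 2, d 1), mail (id 3, d 1), bin (id 5, d 1).
Iteration 2: d < 1 fails for all current rows; recursion stops.
Total rows emitted: 4.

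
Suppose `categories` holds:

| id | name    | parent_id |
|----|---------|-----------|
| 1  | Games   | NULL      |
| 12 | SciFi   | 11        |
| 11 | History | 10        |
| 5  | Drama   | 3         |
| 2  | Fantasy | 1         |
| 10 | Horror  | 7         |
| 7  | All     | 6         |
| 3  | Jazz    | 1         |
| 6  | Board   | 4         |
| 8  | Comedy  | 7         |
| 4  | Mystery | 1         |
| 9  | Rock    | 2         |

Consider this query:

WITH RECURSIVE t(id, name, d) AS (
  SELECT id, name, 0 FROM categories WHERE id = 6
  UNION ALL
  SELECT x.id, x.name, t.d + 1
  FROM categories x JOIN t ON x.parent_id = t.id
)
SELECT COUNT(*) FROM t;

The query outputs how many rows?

6

Base: id=6 (Board) at d 0.
Iteration 1: rows with parent_id in {6} -> All (id 7, d 1).
Iteration 2: rows with parent_id in {7} -> Comedy (id 8, d 2), Horror (id 10, d 2).
Iteration 3: rows with parent_id in {8,10} -> History (id 11, d 3).
Iteration 4: rows with parent_id in {11} -> SciFi (id 12, d 4).
Iteration 5: no rows with parent_id in {12}; recursion stops.
Total rows emitted: 6.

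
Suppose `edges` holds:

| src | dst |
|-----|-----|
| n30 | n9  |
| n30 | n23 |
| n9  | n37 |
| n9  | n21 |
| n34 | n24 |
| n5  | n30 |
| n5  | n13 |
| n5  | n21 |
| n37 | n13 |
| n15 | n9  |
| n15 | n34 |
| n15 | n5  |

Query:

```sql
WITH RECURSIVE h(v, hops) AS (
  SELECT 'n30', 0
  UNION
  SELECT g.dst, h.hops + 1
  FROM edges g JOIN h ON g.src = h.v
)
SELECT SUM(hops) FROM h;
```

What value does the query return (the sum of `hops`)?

Base: (n30, hops=0).
Iteration 1: edges from {n30} -> (n23, hops=1), (n9, hops=1).
Iteration 2: edges from {n23,n9} -> (n21, hops=2), (n37, hops=2).
Iteration 3: edges from {n21,n37} -> (n13, hops=3).
Iteration 4: no outgoing edges from {n13}; recursion stops.
SUM(hops) = 0 + 1 + 1 + 2 + 2 + 3 = 9.

9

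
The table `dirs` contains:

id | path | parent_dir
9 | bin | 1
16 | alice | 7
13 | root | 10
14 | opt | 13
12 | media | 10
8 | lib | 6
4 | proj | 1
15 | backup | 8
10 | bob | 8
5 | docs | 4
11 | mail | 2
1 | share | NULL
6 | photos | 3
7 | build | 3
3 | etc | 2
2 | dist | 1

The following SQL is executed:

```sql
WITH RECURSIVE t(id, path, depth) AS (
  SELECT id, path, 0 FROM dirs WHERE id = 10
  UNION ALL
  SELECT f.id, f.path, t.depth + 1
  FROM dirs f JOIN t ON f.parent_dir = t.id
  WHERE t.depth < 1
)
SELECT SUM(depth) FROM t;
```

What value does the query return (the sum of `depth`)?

2

Base: id=10 (bob) at depth 0.
Iteration 1: rows with parent_dir in {10} -> media (id 12, depth 1), root (id 13, depth 1).
Iteration 2: depth < 1 fails for all current rows; recursion stops.
SUM(depth) = 0 + 1 + 1 = 2.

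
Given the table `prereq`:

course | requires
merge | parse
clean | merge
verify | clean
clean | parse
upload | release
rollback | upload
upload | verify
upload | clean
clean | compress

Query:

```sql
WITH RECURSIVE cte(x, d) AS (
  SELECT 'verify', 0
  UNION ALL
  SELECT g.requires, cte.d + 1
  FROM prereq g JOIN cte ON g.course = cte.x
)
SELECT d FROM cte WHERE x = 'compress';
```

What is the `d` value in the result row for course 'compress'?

2

Base: (verify, d=0).
Iteration 1: edges from {verify} -> (clean, d=1).
Iteration 2: edges from {clean} -> (compress, d=2), (merge, d=2), (parse, d=2).
Iteration 3: edges from {compress,merge,parse} -> (parse, d=3).
Iteration 4: no outgoing edges from {parse}; recursion stops.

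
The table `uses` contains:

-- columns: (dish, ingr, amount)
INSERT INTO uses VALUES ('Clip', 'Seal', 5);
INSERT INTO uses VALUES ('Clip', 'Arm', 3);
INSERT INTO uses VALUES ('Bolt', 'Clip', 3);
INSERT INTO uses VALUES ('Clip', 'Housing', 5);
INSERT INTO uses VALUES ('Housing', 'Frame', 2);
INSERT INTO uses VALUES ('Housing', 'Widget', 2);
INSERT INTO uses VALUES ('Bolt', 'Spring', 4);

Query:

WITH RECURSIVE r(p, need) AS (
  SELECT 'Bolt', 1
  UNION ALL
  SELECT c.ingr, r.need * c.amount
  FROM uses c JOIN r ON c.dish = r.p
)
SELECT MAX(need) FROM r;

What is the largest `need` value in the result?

30

Base: (Bolt, need=1).
Iteration 1: components of {Bolt} -> Clip = 1*3 = 3, Spring = 1*4 = 4.
Iteration 2: components of {Clip,Spring} -> Arm = 3*3 = 9, Housing = 3*5 = 15, Seal = 3*5 = 15.
Iteration 3: components of {Arm,Housing,Seal} -> Frame = 15*2 = 30, Widget = 15*2 = 30.
Iteration 4: no further components; recursion stops.
need values: 1, 3, 4, 15, 9, 15, 30, 30; the maximum is 30.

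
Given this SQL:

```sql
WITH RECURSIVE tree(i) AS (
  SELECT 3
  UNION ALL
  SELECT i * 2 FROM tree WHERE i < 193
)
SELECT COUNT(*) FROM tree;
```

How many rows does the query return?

Base: i=3.
Iteration 1: 3 < 193 holds -> i = 3 * 2 = 6.
Iteration 2: 6 < 193 holds -> i = 6 * 2 = 12.
Iteration 3: 12 < 193 holds -> i = 12 * 2 = 24.
Iteration 4: 24 < 193 holds -> i = 24 * 2 = 48.
Iteration 5: 48 < 193 holds -> i = 48 * 2 = 96.
Iteration 6: 96 < 193 holds -> i = 96 * 2 = 192.
Iteration 7: 192 < 193 holds -> i = 192 * 2 = 384.
Iteration 8: 384 < 193 fails; recursion stops.
Total rows emitted: 8.

8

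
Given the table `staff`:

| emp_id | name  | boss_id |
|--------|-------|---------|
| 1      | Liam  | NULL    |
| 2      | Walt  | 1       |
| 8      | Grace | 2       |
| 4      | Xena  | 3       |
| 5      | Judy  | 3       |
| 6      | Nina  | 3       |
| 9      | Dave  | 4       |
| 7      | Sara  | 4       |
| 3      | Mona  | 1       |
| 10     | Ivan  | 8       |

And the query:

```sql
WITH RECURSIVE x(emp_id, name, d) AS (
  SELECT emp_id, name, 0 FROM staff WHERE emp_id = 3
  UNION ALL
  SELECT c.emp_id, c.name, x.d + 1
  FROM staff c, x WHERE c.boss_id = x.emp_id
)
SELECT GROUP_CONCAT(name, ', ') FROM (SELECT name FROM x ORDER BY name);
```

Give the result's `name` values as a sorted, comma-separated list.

Base: emp_id=3 (Mona) at d 0.
Iteration 1: rows with boss_id in {3} -> Xena (id 4, d 1), Judy (id 5, d 1), Nina (id 6, d 1).
Iteration 2: rows with boss_id in {4,5,6} -> Sara (id 7, d 2), Dave (id 9, d 2).
Iteration 3: no rows with boss_id in {7,9}; recursion stops.

Dave, Judy, Mona, Nina, Sara, Xena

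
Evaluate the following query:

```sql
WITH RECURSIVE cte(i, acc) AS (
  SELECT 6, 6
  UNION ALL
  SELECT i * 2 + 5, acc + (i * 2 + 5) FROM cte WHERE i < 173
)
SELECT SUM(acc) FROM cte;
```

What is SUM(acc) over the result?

1215

Base: i=6, acc=6.
Iteration 1: 6 < 173 holds -> i = 6 * 2 + 5 = 17, acc = 6 + 17 = 23.
Iteration 2: 17 < 173 holds -> i = 17 * 2 + 5 = 39, acc = 23 + 39 = 62.
Iteration 3: 39 < 173 holds -> i = 39 * 2 + 5 = 83, acc = 62 + 83 = 145.
Iteration 4: 83 < 173 holds -> i = 83 * 2 + 5 = 171, acc = 145 + 171 = 316.
Iteration 5: 171 < 173 holds -> i = 171 * 2 + 5 = 347, acc = 316 + 347 = 663.
Iteration 6: 347 < 173 fails; recursion stops.
SUM(acc) = 6 + 23 + 62 + 145 + 316 + 663 = 1215.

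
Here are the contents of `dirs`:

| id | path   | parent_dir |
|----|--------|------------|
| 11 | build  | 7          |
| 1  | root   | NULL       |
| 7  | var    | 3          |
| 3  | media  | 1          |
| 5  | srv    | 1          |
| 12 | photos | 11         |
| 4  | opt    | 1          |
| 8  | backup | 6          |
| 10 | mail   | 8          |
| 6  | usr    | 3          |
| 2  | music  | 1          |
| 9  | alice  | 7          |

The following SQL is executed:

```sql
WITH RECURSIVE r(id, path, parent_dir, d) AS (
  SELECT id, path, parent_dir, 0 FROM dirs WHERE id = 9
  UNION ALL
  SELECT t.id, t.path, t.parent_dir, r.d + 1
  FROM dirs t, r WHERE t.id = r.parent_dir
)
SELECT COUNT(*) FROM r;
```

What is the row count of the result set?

Base: id=9 (alice), parent_dir=7, d 0.
Iteration 1: join on id=7 -> var (id 7, parent_dir=3, d 1).
Iteration 2: join on id=3 -> media (id 3, parent_dir=1, d 2).
Iteration 3: join on id=1 -> root (id 1, parent_dir=NULL, d 3).
Iteration 4: parent_dir is NULL; no match; recursion stops.
Total rows emitted: 4.

4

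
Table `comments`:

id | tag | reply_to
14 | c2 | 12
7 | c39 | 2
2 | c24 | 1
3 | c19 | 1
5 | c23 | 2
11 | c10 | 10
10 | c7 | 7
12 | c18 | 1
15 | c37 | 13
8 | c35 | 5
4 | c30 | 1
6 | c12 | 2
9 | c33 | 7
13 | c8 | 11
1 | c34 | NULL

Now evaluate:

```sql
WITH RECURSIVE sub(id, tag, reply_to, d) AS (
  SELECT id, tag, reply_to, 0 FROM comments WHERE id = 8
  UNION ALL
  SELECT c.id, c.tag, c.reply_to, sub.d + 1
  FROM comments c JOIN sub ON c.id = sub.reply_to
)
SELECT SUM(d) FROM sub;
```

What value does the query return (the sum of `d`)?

6

Base: id=8 (c35), reply_to=5, d 0.
Iteration 1: join on id=5 -> c23 (id 5, reply_to=2, d 1).
Iteration 2: join on id=2 -> c24 (id 2, reply_to=1, d 2).
Iteration 3: join on id=1 -> c34 (id 1, reply_to=NULL, d 3).
Iteration 4: reply_to is NULL; no match; recursion stops.
SUM(d) = 0 + 1 + 2 + 3 = 6.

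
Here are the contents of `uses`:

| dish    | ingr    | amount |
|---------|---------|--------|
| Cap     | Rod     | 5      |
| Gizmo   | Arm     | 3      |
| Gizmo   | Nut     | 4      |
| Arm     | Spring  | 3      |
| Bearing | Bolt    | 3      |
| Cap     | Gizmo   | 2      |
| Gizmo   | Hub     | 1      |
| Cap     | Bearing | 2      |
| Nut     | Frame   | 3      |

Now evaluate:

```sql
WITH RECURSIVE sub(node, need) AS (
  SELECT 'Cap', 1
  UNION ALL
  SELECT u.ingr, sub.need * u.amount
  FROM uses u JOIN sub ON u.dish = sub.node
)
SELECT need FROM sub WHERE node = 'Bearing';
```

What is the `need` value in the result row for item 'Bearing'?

2

Base: (Cap, need=1).
Iteration 1: components of {Cap} -> Bearing = 1*2 = 2, Gizmo = 1*2 = 2, Rod = 1*5 = 5.
Iteration 2: components of {Bearing,Gizmo,Rod} -> Arm = 2*3 = 6, Bolt = 2*3 = 6, Hub = 2*1 = 2, Nut = 2*4 = 8.
Iteration 3: components of {Arm,Bolt,Hub,Nut} -> Frame = 8*3 = 24, Spring = 6*3 = 18.
Iteration 4: no further components; recursion stops.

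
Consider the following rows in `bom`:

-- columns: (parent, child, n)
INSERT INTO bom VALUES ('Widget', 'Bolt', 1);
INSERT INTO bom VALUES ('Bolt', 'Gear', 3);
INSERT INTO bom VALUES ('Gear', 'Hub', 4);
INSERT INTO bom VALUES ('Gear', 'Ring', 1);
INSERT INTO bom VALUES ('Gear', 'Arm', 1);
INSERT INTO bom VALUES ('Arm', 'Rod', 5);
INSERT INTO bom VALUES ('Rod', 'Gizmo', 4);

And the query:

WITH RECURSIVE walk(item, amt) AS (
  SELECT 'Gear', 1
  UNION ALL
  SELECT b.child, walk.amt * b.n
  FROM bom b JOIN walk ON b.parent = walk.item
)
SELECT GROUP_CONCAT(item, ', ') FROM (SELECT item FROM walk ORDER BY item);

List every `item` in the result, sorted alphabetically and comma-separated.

Arm, Gear, Gizmo, Hub, Ring, Rod

Base: (Gear, amt=1).
Iteration 1: components of {Gear} -> Arm = 1*1 = 1, Hub = 1*4 = 4, Ring = 1*1 = 1.
Iteration 2: components of {Arm,Hub,Ring} -> Rod = 1*5 = 5.
Iteration 3: components of {Rod} -> Gizmo = 5*4 = 20.
Iteration 4: no further components; recursion stops.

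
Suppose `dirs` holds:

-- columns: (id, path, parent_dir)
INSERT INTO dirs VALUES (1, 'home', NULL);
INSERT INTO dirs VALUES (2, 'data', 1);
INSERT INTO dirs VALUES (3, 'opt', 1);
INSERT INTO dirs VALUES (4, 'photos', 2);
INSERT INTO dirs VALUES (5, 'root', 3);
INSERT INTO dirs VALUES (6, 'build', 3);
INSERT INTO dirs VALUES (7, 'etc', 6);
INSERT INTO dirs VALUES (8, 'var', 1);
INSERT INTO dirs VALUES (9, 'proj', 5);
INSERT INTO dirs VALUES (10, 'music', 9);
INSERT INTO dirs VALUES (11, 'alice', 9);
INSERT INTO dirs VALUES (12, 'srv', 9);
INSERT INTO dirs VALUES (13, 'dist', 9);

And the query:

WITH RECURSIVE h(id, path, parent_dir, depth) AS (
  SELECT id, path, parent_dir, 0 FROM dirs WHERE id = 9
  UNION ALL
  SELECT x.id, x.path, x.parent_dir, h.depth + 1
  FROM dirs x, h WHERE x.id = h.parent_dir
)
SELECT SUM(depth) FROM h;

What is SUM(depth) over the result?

Base: id=9 (proj), parent_dir=5, depth 0.
Iteration 1: join on id=5 -> root (id 5, parent_dir=3, depth 1).
Iteration 2: join on id=3 -> opt (id 3, parent_dir=1, depth 2).
Iteration 3: join on id=1 -> home (id 1, parent_dir=NULL, depth 3).
Iteration 4: parent_dir is NULL; no match; recursion stops.
SUM(depth) = 0 + 1 + 2 + 3 = 6.

6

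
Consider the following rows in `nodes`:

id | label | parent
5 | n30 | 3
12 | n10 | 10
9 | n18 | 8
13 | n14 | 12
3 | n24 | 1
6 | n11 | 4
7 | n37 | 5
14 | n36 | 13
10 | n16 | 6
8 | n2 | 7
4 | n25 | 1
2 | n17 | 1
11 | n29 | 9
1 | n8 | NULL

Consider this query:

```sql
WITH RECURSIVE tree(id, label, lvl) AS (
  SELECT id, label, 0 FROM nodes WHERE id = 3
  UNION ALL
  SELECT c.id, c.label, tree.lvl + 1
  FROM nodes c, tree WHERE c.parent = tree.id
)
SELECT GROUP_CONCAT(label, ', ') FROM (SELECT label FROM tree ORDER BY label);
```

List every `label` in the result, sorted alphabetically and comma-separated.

n18, n2, n24, n29, n30, n37

Base: id=3 (n24) at lvl 0.
Iteration 1: rows with parent in {3} -> n30 (id 5, lvl 1).
Iteration 2: rows with parent in {5} -> n37 (id 7, lvl 2).
Iteration 3: rows with parent in {7} -> n2 (id 8, lvl 3).
Iteration 4: rows with parent in {8} -> n18 (id 9, lvl 4).
Iteration 5: rows with parent in {9} -> n29 (id 11, lvl 5).
Iteration 6: no rows with parent in {11}; recursion stops.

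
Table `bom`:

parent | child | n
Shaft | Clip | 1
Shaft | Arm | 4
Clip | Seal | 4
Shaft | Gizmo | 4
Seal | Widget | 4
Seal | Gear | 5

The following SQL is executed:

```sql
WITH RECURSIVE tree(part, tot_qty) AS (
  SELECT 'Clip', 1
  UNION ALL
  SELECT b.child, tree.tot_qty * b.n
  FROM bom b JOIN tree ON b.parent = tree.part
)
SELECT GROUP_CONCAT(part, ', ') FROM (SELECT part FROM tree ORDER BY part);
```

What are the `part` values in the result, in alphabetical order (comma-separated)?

Clip, Gear, Seal, Widget

Base: (Clip, tot_qty=1).
Iteration 1: components of {Clip} -> Seal = 1*4 = 4.
Iteration 2: components of {Seal} -> Gear = 4*5 = 20, Widget = 4*4 = 16.
Iteration 3: no further components; recursion stops.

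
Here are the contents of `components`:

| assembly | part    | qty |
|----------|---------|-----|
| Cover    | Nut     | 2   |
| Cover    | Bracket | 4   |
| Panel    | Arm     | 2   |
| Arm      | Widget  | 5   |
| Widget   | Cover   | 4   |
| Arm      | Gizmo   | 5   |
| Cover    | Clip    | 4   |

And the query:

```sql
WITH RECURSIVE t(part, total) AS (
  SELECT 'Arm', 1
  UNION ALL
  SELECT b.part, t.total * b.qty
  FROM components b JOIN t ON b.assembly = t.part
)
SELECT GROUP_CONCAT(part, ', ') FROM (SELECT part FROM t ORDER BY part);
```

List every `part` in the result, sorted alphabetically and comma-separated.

Arm, Bracket, Clip, Cover, Gizmo, Nut, Widget

Base: (Arm, total=1).
Iteration 1: components of {Arm} -> Gizmo = 1*5 = 5, Widget = 1*5 = 5.
Iteration 2: components of {Gizmo,Widget} -> Cover = 5*4 = 20.
Iteration 3: components of {Cover} -> Bracket = 20*4 = 80, Clip = 20*4 = 80, Nut = 20*2 = 40.
Iteration 4: no further components; recursion stops.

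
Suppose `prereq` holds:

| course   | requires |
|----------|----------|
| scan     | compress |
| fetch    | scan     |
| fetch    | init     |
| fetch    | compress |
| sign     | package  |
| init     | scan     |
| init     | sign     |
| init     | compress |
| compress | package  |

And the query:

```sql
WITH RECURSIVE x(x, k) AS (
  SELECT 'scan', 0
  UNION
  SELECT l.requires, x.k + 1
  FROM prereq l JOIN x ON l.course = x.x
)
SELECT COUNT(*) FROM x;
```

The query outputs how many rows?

3

Base: (scan, k=0).
Iteration 1: edges from {scan} -> (compress, k=1).
Iteration 2: edges from {compress} -> (package, k=2).
Iteration 3: no outgoing edges from {package}; recursion stops.
Total rows emitted: 3.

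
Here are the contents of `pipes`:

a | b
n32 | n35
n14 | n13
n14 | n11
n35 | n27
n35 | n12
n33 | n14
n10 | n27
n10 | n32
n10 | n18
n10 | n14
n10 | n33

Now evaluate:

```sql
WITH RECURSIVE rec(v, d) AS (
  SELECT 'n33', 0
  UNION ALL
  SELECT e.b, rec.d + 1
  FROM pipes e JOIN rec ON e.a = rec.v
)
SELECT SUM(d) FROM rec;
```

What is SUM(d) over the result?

5

Base: (n33, d=0).
Iteration 1: edges from {n33} -> (n14, d=1).
Iteration 2: edges from {n14} -> (n11, d=2), (n13, d=2).
Iteration 3: no outgoing edges from {n11,n13}; recursion stops.
SUM(d) = 0 + 1 + 2 + 2 = 5.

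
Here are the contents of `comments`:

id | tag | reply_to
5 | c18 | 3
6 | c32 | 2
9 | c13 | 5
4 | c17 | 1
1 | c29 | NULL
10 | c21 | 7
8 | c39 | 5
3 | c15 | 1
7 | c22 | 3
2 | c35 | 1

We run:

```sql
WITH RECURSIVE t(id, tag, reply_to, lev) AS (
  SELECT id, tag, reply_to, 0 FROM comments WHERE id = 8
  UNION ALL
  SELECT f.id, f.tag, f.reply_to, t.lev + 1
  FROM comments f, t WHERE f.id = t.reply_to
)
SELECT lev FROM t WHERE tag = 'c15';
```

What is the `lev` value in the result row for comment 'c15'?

Base: id=8 (c39), reply_to=5, lev 0.
Iteration 1: join on id=5 -> c18 (id 5, reply_to=3, lev 1).
Iteration 2: join on id=3 -> c15 (id 3, reply_to=1, lev 2).
Iteration 3: join on id=1 -> c29 (id 1, reply_to=NULL, lev 3).
Iteration 4: reply_to is NULL; no match; recursion stops.

2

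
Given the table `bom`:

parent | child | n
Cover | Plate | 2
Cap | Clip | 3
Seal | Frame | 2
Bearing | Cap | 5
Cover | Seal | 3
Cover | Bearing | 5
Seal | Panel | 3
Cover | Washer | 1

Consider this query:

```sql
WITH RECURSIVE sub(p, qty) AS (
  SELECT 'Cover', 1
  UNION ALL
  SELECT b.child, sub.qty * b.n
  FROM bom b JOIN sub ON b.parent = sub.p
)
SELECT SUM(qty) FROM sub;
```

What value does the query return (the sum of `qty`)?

127

Base: (Cover, qty=1).
Iteration 1: components of {Cover} -> Bearing = 1*5 = 5, Plate = 1*2 = 2, Seal = 1*3 = 3, Washer = 1*1 = 1.
Iteration 2: components of {Bearing,Plate,Seal,Washer} -> Cap = 5*5 = 25, Frame = 3*2 = 6, Panel = 3*3 = 9.
Iteration 3: components of {Cap,Frame,Panel} -> Clip = 25*3 = 75.
Iteration 4: no further components; recursion stops.
SUM(qty) = 1 + 3 + 5 + 2 + 1 + 6 + 9 + 25 + 75 = 127.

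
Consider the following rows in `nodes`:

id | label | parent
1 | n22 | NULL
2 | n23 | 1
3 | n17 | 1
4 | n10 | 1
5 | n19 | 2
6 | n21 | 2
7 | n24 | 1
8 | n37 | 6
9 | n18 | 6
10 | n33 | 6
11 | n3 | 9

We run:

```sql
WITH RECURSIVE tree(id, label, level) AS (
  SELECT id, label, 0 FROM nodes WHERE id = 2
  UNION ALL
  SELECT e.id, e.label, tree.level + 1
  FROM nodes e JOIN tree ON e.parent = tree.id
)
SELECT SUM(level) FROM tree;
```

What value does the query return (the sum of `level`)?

11

Base: id=2 (n23) at level 0.
Iteration 1: rows with parent in {2} -> n19 (id 5, level 1), n21 (id 6, level 1).
Iteration 2: rows with parent in {5,6} -> n37 (id 8, level 2), n18 (id 9, level 2), n33 (id 10, level 2).
Iteration 3: rows with parent in {8,9,10} -> n3 (id 11, level 3).
Iteration 4: no rows with parent in {11}; recursion stops.
SUM(level) = 0 + 1 + 1 + 2 + 2 + 2 + 3 = 11.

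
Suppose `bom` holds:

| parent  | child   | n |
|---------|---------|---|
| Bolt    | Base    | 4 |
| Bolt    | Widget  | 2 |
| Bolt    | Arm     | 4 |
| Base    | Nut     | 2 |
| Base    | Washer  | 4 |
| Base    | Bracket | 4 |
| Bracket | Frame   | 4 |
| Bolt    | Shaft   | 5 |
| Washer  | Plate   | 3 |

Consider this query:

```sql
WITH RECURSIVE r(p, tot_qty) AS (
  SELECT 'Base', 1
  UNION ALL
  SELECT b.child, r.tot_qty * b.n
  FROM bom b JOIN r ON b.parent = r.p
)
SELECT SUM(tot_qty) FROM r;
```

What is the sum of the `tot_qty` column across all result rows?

Base: (Base, tot_qty=1).
Iteration 1: components of {Base} -> Bracket = 1*4 = 4, Nut = 1*2 = 2, Washer = 1*4 = 4.
Iteration 2: components of {Bracket,Nut,Washer} -> Frame = 4*4 = 16, Plate = 4*3 = 12.
Iteration 3: no further components; recursion stops.
SUM(tot_qty) = 1 + 2 + 4 + 4 + 12 + 16 = 39.

39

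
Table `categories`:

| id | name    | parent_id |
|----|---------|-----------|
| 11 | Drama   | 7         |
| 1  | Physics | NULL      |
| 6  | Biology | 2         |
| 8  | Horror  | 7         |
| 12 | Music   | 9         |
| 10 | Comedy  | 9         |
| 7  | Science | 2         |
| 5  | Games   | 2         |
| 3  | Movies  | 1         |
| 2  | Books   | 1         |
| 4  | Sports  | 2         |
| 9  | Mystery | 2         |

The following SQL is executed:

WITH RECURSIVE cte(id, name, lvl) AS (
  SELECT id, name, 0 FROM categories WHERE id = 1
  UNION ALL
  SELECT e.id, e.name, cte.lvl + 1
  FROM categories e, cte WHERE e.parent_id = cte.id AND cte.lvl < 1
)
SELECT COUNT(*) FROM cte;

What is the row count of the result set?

3

Base: id=1 (Physics) at lvl 0.
Iteration 1: rows with parent_id in {1} -> Books (id 2, lvl 1), Movies (id 3, lvl 1).
Iteration 2: lvl < 1 fails for all current rows; recursion stops.
Total rows emitted: 3.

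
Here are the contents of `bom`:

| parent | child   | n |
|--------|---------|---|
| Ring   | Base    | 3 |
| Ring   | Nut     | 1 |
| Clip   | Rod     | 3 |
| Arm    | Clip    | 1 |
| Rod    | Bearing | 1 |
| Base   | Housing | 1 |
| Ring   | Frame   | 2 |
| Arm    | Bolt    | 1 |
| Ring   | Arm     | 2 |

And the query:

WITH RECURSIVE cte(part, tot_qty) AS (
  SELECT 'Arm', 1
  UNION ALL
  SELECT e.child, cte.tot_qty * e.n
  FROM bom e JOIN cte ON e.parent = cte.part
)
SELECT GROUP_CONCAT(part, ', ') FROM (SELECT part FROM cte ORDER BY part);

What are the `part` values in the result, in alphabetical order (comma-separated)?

Base: (Arm, tot_qty=1).
Iteration 1: components of {Arm} -> Bolt = 1*1 = 1, Clip = 1*1 = 1.
Iteration 2: components of {Bolt,Clip} -> Rod = 1*3 = 3.
Iteration 3: components of {Rod} -> Bearing = 3*1 = 3.
Iteration 4: no further components; recursion stops.

Arm, Bearing, Bolt, Clip, Rod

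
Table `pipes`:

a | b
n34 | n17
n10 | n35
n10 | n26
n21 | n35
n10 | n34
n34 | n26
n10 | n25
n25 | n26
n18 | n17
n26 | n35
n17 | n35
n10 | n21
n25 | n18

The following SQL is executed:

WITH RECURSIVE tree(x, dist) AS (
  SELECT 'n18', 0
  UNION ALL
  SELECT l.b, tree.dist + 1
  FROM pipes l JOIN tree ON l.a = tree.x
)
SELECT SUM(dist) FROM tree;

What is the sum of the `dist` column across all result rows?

3

Base: (n18, dist=0).
Iteration 1: edges from {n18} -> (n17, dist=1).
Iteration 2: edges from {n17} -> (n35, dist=2).
Iteration 3: no outgoing edges from {n35}; recursion stops.
SUM(dist) = 0 + 1 + 2 = 3.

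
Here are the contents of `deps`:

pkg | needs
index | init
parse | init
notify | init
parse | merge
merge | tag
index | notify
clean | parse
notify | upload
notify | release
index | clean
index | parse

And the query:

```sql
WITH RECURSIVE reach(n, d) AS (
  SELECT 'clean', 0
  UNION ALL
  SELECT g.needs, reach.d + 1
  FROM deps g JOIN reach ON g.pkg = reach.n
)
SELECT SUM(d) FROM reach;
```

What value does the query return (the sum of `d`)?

8

Base: (clean, d=0).
Iteration 1: edges from {clean} -> (parse, d=1).
Iteration 2: edges from {parse} -> (init, d=2), (merge, d=2).
Iteration 3: edges from {init,merge} -> (tag, d=3).
Iteration 4: no outgoing edges from {tag}; recursion stops.
SUM(d) = 0 + 1 + 2 + 2 + 3 = 8.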